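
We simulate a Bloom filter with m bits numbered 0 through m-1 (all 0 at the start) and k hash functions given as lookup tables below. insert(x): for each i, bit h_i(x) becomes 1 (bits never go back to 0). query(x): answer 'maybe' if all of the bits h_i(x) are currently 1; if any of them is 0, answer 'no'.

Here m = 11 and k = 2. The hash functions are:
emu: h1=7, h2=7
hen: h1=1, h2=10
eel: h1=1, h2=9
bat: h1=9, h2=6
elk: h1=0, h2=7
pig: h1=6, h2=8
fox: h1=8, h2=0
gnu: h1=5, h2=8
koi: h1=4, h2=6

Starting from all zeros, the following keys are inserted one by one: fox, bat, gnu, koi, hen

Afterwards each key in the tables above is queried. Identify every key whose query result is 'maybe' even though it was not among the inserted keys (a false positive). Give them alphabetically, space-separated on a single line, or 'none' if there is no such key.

Answer: eel pig

Derivation:
Start: bits=00000000000
After insert 'fox': sets bits 0 8 -> bits=10000000100
After insert 'bat': sets bits 6 9 -> bits=10000010110
After insert 'gnu': sets bits 5 8 -> bits=10000110110
After insert 'koi': sets bits 4 6 -> bits=10001110110
After insert 'hen': sets bits 1 10 -> bits=11001110111
Not inserted: eel elk emu pig — query each against bits=11001110111:
query eel: checks bit1=1, bit9=1 (all 1) -> maybe => FALSE POSITIVE
query elk: checks bit0=1, bit7=0 (has a 0) -> no => not a false positive
query emu: checks bit7=0 (has a 0) -> no => not a false positive
query pig: checks bit6=1, bit8=1 (all 1) -> maybe => FALSE POSITIVE
False positives (alphabetical): eel pig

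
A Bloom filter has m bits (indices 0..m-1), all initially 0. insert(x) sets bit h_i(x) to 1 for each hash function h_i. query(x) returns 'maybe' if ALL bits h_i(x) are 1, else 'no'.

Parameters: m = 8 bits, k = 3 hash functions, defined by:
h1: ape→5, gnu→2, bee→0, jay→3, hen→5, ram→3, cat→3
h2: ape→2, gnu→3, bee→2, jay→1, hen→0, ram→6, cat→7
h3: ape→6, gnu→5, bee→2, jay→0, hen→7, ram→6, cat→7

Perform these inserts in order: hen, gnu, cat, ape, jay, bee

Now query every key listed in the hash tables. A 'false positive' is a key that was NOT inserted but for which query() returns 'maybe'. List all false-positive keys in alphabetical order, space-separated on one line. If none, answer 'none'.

Answer: ram

Derivation:
Start: bits=00000000
After insert 'hen': sets bits 0 5 7 -> bits=10000101
After insert 'gnu': sets bits 2 3 5 -> bits=10110101
After insert 'cat': sets bits 3 7 -> bits=10110101
After insert 'ape': sets bits 2 5 6 -> bits=10110111
After insert 'jay': sets bits 0 1 3 -> bits=11110111
After insert 'bee': sets bits 0 2 -> bits=11110111
Not inserted: ram — query each against bits=11110111:
query ram: checks bit3=1, bit6=1 (all 1) -> maybe => FALSE POSITIVE
False positives (alphabetical): ram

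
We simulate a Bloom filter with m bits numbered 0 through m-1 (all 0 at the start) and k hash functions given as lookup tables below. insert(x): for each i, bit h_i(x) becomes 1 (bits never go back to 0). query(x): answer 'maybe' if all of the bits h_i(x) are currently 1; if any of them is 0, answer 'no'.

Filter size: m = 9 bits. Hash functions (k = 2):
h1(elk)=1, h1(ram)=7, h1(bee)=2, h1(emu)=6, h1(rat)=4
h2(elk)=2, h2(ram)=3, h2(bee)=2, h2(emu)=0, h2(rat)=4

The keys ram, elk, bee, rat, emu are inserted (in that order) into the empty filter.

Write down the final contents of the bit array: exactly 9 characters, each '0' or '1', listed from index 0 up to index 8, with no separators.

Answer: 111110110

Derivation:
Start: bits=000000000
After insert 'ram': sets bits 3 7 -> bits=000100010
After insert 'elk': sets bits 1 2 -> bits=011100010
After insert 'bee': sets bits 2 -> bits=011100010
After insert 'rat': sets bits 4 -> bits=011110010
After insert 'emu': sets bits 0 6 -> bits=111110110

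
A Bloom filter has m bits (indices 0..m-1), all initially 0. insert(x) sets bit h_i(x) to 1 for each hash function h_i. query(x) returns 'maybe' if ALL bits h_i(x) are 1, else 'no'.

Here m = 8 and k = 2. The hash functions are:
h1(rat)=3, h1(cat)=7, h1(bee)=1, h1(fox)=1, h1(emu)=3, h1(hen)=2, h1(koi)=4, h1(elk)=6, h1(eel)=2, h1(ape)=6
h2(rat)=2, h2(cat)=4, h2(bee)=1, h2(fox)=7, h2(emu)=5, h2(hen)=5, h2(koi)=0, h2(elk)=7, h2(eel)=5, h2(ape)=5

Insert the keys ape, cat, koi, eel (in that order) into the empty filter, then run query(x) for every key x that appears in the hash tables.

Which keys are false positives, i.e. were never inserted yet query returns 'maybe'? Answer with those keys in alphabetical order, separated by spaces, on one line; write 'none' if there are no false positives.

Start: bits=00000000
After insert 'ape': sets bits 5 6 -> bits=00000110
After insert 'cat': sets bits 4 7 -> bits=00001111
After insert 'koi': sets bits 0 4 -> bits=10001111
After insert 'eel': sets bits 2 5 -> bits=10101111
Not inserted: bee elk emu fox hen rat — query each against bits=10101111:
query bee: checks bit1=0 (has a 0) -> no => not a false positive
query elk: checks bit6=1, bit7=1 (all 1) -> maybe => FALSE POSITIVE
query emu: checks bit3=0, bit5=1 (has a 0) -> no => not a false positive
query fox: checks bit1=0, bit7=1 (has a 0) -> no => not a false positive
query hen: checks bit2=1, bit5=1 (all 1) -> maybe => FALSE POSITIVE
query rat: checks bit2=1, bit3=0 (has a 0) -> no => not a false positive
False positives (alphabetical): elk hen

Answer: elk hen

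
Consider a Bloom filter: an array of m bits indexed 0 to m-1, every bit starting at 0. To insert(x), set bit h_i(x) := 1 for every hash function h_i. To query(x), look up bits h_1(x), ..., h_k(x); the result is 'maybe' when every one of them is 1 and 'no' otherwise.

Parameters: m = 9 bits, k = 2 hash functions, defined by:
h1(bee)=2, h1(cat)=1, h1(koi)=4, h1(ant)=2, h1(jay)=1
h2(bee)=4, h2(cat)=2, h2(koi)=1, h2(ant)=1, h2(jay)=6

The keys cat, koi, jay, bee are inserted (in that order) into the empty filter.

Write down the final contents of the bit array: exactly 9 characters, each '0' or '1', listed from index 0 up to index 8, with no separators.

Start: bits=000000000
After insert 'cat': sets bits 1 2 -> bits=011000000
After insert 'koi': sets bits 1 4 -> bits=011010000
After insert 'jay': sets bits 1 6 -> bits=011010100
After insert 'bee': sets bits 2 4 -> bits=011010100

Answer: 011010100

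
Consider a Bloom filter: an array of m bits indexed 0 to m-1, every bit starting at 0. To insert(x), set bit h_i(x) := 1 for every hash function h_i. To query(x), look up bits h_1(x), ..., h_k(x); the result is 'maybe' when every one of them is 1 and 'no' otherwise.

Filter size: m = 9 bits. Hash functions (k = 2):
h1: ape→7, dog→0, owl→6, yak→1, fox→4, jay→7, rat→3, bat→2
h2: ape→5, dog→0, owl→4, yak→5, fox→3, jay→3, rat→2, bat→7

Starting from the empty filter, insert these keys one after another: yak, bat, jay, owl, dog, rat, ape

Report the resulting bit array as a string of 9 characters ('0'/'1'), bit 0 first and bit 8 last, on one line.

Answer: 111111110

Derivation:
Start: bits=000000000
After insert 'yak': sets bits 1 5 -> bits=010001000
After insert 'bat': sets bits 2 7 -> bits=011001010
After insert 'jay': sets bits 3 7 -> bits=011101010
After insert 'owl': sets bits 4 6 -> bits=011111110
After insert 'dog': sets bits 0 -> bits=111111110
After insert 'rat': sets bits 2 3 -> bits=111111110
After insert 'ape': sets bits 5 7 -> bits=111111110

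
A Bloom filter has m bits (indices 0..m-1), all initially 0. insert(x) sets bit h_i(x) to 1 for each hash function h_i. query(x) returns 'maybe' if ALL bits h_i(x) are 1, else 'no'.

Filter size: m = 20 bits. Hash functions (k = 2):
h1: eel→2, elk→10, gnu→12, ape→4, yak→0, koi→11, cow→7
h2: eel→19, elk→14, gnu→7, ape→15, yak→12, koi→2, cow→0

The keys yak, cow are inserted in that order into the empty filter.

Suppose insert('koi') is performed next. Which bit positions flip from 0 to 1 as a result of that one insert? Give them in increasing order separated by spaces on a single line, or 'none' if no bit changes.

Answer: 2 11

Derivation:
Start: bits=00000000000000000000
After insert 'yak': sets bits 0 12 -> bits=10000000000010000000
After insert 'cow': sets bits 0 7 -> bits=10000001000010000000
insert 'koi' would touch bits 2 11; currently bit2=0, bit11=0
Bits that are 0 among those (would change 0->1): 2 11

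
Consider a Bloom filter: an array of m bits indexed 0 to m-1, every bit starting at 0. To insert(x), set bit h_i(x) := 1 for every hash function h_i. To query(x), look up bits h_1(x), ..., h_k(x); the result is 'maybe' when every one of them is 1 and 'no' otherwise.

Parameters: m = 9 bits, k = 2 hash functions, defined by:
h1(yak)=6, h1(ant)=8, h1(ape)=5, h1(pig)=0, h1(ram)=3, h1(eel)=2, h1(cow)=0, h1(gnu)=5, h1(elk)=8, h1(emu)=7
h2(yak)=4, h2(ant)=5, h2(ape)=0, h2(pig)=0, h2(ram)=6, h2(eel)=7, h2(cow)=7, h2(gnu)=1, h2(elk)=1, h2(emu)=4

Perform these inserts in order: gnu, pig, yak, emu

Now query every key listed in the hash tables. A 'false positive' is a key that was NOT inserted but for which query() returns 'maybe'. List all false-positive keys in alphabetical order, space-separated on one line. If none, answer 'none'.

Answer: ape cow

Derivation:
Start: bits=000000000
After insert 'gnu': sets bits 1 5 -> bits=010001000
After insert 'pig': sets bits 0 -> bits=110001000
After insert 'yak': sets bits 4 6 -> bits=110011100
After insert 'emu': sets bits 4 7 -> bits=110011110
Not inserted: ant ape cow eel elk ram — query each against bits=110011110:
query ant: checks bit5=1, bit8=0 (has a 0) -> no => not a false positive
query ape: checks bit0=1, bit5=1 (all 1) -> maybe => FALSE POSITIVE
query cow: checks bit0=1, bit7=1 (all 1) -> maybe => FALSE POSITIVE
query eel: checks bit2=0, bit7=1 (has a 0) -> no => not a false positive
query elk: checks bit1=1, bit8=0 (has a 0) -> no => not a false positive
query ram: checks bit3=0, bit6=1 (has a 0) -> no => not a false positive
False positives (alphabetical): ape cow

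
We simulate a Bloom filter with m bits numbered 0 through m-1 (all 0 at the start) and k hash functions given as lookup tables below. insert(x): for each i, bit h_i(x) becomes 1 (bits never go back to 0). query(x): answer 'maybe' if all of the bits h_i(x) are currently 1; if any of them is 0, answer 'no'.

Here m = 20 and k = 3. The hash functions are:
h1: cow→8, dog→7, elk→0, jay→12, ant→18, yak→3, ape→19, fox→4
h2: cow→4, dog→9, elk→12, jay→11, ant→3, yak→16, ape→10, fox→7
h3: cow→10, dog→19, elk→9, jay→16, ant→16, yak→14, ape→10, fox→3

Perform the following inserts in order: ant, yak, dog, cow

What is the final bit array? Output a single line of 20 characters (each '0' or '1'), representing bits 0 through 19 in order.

Answer: 00011001111000101011

Derivation:
Start: bits=00000000000000000000
After insert 'ant': sets bits 3 16 18 -> bits=00010000000000001010
After insert 'yak': sets bits 3 14 16 -> bits=00010000000000101010
After insert 'dog': sets bits 7 9 19 -> bits=00010001010000101011
After insert 'cow': sets bits 4 8 10 -> bits=00011001111000101011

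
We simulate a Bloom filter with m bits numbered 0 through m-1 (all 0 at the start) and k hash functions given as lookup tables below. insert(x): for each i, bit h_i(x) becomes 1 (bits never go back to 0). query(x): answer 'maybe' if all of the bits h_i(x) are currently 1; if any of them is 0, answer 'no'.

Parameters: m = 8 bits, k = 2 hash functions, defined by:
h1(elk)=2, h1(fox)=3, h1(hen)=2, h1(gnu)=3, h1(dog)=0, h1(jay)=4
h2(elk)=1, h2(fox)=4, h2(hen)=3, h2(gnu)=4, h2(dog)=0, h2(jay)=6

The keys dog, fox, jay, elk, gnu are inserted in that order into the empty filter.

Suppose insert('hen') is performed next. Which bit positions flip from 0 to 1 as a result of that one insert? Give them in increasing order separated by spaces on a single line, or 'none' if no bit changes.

Start: bits=00000000
After insert 'dog': sets bits 0 -> bits=10000000
After insert 'fox': sets bits 3 4 -> bits=10011000
After insert 'jay': sets bits 4 6 -> bits=10011010
After insert 'elk': sets bits 1 2 -> bits=11111010
After insert 'gnu': sets bits 3 4 -> bits=11111010
insert 'hen' would touch bits 2 3; currently bit2=1, bit3=1
Bits that are 0 among those (would change 0->1): none

Answer: none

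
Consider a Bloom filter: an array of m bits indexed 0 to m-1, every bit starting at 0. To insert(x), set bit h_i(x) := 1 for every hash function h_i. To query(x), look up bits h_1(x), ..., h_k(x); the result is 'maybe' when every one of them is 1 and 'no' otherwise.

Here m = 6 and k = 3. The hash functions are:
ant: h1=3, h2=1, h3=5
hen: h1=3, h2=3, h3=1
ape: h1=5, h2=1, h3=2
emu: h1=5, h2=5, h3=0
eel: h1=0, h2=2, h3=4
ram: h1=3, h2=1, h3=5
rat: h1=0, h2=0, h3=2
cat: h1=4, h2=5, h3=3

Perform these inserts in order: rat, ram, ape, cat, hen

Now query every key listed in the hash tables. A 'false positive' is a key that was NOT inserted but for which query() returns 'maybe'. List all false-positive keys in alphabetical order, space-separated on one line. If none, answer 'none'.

Start: bits=000000
After insert 'rat': sets bits 0 2 -> bits=101000
After insert 'ram': sets bits 1 3 5 -> bits=111101
After insert 'ape': sets bits 1 2 5 -> bits=111101
After insert 'cat': sets bits 3 4 5 -> bits=111111
After insert 'hen': sets bits 1 3 -> bits=111111
Not inserted: ant eel emu — query each against bits=111111:
query ant: checks bit1=1, bit3=1, bit5=1 (all 1) -> maybe => FALSE POSITIVE
query eel: checks bit0=1, bit2=1, bit4=1 (all 1) -> maybe => FALSE POSITIVE
query emu: checks bit0=1, bit5=1 (all 1) -> maybe => FALSE POSITIVE
False positives (alphabetical): ant eel emu

Answer: ant eel emu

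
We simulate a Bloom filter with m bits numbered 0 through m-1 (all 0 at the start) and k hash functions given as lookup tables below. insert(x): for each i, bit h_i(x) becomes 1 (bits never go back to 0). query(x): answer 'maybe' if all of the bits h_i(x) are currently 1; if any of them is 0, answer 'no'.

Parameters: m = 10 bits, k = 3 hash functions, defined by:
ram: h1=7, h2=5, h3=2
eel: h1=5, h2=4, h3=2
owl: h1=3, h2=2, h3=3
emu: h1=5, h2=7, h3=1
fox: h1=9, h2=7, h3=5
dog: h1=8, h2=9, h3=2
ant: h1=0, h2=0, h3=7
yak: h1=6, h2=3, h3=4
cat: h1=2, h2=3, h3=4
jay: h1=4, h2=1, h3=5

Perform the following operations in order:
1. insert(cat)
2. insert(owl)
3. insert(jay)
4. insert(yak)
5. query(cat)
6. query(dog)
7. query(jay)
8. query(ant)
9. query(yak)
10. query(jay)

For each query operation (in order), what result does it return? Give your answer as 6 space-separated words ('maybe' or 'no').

Start: bits=0000000000
Op 1: insert cat -> sets bits 2 3 4 -> bits=0011100000
Op 2: insert owl -> sets bits 2 3 -> bits=0011100000
Op 3: insert jay -> sets bits 1 4 5 -> bits=0111110000
Op 4: insert yak -> sets bits 3 4 6 -> bits=0111111000
Op 5: query cat -> checks bit2=1, bit3=1, bit4=1 (all 1) -> maybe
Op 6: query dog -> checks bit2=1, bit8=0, bit9=0 (has a 0) -> no
Op 7: query jay -> checks bit1=1, bit4=1, bit5=1 (all 1) -> maybe
Op 8: query ant -> checks bit0=0, bit7=0 (has a 0) -> no
Op 9: query yak -> checks bit3=1, bit4=1, bit6=1 (all 1) -> maybe
Op 10: query jay -> checks bit1=1, bit4=1, bit5=1 (all 1) -> maybe
Query results in order: maybe no maybe no maybe maybe

Answer: maybe no maybe no maybe maybe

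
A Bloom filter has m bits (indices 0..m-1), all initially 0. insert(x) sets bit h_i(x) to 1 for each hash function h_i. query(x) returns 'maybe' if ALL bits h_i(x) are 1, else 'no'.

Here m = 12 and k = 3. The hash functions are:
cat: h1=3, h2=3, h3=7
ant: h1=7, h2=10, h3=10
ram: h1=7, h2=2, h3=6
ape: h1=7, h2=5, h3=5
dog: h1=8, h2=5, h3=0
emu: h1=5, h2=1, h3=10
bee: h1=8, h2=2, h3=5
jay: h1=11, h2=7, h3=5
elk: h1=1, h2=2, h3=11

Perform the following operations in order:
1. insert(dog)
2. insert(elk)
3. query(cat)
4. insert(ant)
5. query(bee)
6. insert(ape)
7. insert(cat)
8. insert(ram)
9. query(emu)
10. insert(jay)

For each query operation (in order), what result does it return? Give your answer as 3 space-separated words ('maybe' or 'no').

Answer: no maybe maybe

Derivation:
Start: bits=000000000000
Op 1: insert dog -> sets bits 0 5 8 -> bits=100001001000
Op 2: insert elk -> sets bits 1 2 11 -> bits=111001001001
Op 3: query cat -> checks bit3=0, bit7=0 (has a 0) -> no
Op 4: insert ant -> sets bits 7 10 -> bits=111001011011
Op 5: query bee -> checks bit2=1, bit5=1, bit8=1 (all 1) -> maybe
Op 6: insert ape -> sets bits 5 7 -> bits=111001011011
Op 7: insert cat -> sets bits 3 7 -> bits=111101011011
Op 8: insert ram -> sets bits 2 6 7 -> bits=111101111011
Op 9: query emu -> checks bit1=1, bit5=1, bit10=1 (all 1) -> maybe
Op 10: insert jay -> sets bits 5 7 11 -> bits=111101111011
Query results in order: no maybe maybe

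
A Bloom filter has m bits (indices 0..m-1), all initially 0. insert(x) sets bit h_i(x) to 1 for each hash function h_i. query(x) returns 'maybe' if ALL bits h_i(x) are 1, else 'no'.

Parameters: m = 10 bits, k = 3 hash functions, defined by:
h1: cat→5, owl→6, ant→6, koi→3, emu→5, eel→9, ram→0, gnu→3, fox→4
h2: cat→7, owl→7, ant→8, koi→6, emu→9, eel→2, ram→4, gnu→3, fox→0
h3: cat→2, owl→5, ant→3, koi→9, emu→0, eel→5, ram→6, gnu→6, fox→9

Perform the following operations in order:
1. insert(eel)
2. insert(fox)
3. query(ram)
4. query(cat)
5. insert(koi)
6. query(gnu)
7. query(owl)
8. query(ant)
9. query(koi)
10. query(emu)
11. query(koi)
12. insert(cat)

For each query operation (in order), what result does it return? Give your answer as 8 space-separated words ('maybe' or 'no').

Start: bits=0000000000
Op 1: insert eel -> sets bits 2 5 9 -> bits=0010010001
Op 2: insert fox -> sets bits 0 4 9 -> bits=1010110001
Op 3: query ram -> checks bit0=1, bit4=1, bit6=0 (has a 0) -> no
Op 4: query cat -> checks bit2=1, bit5=1, bit7=0 (has a 0) -> no
Op 5: insert koi -> sets bits 3 6 9 -> bits=1011111001
Op 6: query gnu -> checks bit3=1, bit6=1 (all 1) -> maybe
Op 7: query owl -> checks bit5=1, bit6=1, bit7=0 (has a 0) -> no
Op 8: query ant -> checks bit3=1, bit6=1, bit8=0 (has a 0) -> no
Op 9: query koi -> checks bit3=1, bit6=1, bit9=1 (all 1) -> maybe
Op 10: query emu -> checks bit0=1, bit5=1, bit9=1 (all 1) -> maybe
Op 11: query koi -> checks bit3=1, bit6=1, bit9=1 (all 1) -> maybe
Op 12: insert cat -> sets bits 2 5 7 -> bits=1011111101
Query results in order: no no maybe no no maybe maybe maybe

Answer: no no maybe no no maybe maybe maybe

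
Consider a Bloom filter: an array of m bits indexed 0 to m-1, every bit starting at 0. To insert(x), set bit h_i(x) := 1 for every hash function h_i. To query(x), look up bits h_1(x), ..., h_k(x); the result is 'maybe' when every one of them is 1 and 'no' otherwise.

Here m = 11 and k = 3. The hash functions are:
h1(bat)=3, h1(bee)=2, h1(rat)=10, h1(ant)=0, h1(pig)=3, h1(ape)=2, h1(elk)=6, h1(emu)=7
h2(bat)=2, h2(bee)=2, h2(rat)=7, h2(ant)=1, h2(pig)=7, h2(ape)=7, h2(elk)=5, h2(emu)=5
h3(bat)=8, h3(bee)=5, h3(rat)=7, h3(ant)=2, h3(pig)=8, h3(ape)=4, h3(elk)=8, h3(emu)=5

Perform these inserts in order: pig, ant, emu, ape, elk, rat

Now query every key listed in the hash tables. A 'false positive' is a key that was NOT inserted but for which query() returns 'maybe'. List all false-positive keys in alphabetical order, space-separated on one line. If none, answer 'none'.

Answer: bat bee

Derivation:
Start: bits=00000000000
After insert 'pig': sets bits 3 7 8 -> bits=00010001100
After insert 'ant': sets bits 0 1 2 -> bits=11110001100
After insert 'emu': sets bits 5 7 -> bits=11110101100
After insert 'ape': sets bits 2 4 7 -> bits=11111101100
After insert 'elk': sets bits 5 6 8 -> bits=11111111100
After insert 'rat': sets bits 7 10 -> bits=11111111101
Not inserted: bat bee — query each against bits=11111111101:
query bat: checks bit2=1, bit3=1, bit8=1 (all 1) -> maybe => FALSE POSITIVE
query bee: checks bit2=1, bit5=1 (all 1) -> maybe => FALSE POSITIVE
False positives (alphabetical): bat bee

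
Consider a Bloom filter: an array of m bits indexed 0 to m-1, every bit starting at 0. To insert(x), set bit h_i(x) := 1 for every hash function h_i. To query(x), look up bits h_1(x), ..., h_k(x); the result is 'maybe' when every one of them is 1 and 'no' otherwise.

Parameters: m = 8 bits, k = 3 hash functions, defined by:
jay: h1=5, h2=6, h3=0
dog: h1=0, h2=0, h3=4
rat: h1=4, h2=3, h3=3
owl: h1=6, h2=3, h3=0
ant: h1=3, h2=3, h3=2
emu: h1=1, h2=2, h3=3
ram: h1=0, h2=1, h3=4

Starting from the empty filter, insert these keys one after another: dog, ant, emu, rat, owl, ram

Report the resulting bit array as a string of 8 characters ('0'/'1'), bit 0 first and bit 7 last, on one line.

Start: bits=00000000
After insert 'dog': sets bits 0 4 -> bits=10001000
After insert 'ant': sets bits 2 3 -> bits=10111000
After insert 'emu': sets bits 1 2 3 -> bits=11111000
After insert 'rat': sets bits 3 4 -> bits=11111000
After insert 'owl': sets bits 0 3 6 -> bits=11111010
After insert 'ram': sets bits 0 1 4 -> bits=11111010

Answer: 11111010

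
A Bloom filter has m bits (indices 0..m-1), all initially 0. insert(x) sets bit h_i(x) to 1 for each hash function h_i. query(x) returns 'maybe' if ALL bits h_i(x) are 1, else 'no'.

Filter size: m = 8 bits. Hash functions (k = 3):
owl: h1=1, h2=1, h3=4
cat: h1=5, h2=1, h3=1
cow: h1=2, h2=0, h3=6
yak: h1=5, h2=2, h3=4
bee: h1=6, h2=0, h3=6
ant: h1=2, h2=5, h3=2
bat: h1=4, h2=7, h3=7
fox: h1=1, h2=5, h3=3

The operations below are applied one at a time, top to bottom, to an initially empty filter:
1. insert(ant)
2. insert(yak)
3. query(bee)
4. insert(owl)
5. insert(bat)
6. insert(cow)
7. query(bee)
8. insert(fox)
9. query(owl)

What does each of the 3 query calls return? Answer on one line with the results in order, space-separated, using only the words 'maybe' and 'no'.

Answer: no maybe maybe

Derivation:
Start: bits=00000000
Op 1: insert ant -> sets bits 2 5 -> bits=00100100
Op 2: insert yak -> sets bits 2 4 5 -> bits=00101100
Op 3: query bee -> checks bit0=0, bit6=0 (has a 0) -> no
Op 4: insert owl -> sets bits 1 4 -> bits=01101100
Op 5: insert bat -> sets bits 4 7 -> bits=01101101
Op 6: insert cow -> sets bits 0 2 6 -> bits=11101111
Op 7: query bee -> checks bit0=1, bit6=1 (all 1) -> maybe
Op 8: insert fox -> sets bits 1 3 5 -> bits=11111111
Op 9: query owl -> checks bit1=1, bit4=1 (all 1) -> maybe
Query results in order: no maybe maybe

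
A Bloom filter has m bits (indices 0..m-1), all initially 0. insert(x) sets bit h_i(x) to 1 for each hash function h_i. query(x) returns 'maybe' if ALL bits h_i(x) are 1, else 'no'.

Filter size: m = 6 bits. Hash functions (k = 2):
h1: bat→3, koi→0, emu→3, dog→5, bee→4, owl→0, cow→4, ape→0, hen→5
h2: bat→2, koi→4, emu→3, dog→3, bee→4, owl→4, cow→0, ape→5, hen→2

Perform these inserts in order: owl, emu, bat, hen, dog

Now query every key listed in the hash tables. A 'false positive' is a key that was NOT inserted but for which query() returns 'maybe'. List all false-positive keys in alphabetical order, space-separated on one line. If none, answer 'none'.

Start: bits=000000
After insert 'owl': sets bits 0 4 -> bits=100010
After insert 'emu': sets bits 3 -> bits=100110
After insert 'bat': sets bits 2 3 -> bits=101110
After insert 'hen': sets bits 2 5 -> bits=101111
After insert 'dog': sets bits 3 5 -> bits=101111
Not inserted: ape bee cow koi — query each against bits=101111:
query ape: checks bit0=1, bit5=1 (all 1) -> maybe => FALSE POSITIVE
query bee: checks bit4=1 (all 1) -> maybe => FALSE POSITIVE
query cow: checks bit0=1, bit4=1 (all 1) -> maybe => FALSE POSITIVE
query koi: checks bit0=1, bit4=1 (all 1) -> maybe => FALSE POSITIVE
False positives (alphabetical): ape bee cow koi

Answer: ape bee cow koi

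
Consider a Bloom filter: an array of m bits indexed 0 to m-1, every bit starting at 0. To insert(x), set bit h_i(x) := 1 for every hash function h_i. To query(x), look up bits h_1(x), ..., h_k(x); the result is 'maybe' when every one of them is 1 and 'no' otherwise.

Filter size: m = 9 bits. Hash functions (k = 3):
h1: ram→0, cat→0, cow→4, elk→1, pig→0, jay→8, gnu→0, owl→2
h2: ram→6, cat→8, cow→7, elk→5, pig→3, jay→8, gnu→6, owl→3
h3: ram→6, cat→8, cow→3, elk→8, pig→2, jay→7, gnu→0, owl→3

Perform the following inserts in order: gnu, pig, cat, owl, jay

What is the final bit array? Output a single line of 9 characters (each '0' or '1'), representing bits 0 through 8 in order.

Start: bits=000000000
After insert 'gnu': sets bits 0 6 -> bits=100000100
After insert 'pig': sets bits 0 2 3 -> bits=101100100
After insert 'cat': sets bits 0 8 -> bits=101100101
After insert 'owl': sets bits 2 3 -> bits=101100101
After insert 'jay': sets bits 7 8 -> bits=101100111

Answer: 101100111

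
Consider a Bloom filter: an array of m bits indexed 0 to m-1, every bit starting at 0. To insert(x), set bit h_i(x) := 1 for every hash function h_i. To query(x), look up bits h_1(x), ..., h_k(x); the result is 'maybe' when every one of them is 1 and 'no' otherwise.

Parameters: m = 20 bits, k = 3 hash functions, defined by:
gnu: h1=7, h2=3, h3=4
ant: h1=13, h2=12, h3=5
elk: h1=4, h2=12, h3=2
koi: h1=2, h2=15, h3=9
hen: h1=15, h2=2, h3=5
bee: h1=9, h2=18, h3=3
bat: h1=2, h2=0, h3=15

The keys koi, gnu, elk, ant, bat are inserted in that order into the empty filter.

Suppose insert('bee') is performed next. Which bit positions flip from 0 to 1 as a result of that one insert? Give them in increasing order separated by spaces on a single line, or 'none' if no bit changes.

Start: bits=00000000000000000000
After insert 'koi': sets bits 2 9 15 -> bits=00100000010000010000
After insert 'gnu': sets bits 3 4 7 -> bits=00111001010000010000
After insert 'elk': sets bits 2 4 12 -> bits=00111001010010010000
After insert 'ant': sets bits 5 12 13 -> bits=00111101010011010000
After insert 'bat': sets bits 0 2 15 -> bits=10111101010011010000
insert 'bee' would touch bits 3 9 18; currently bit3=1, bit9=1, bit18=0
Bits that are 0 among those (would change 0->1): 18

Answer: 18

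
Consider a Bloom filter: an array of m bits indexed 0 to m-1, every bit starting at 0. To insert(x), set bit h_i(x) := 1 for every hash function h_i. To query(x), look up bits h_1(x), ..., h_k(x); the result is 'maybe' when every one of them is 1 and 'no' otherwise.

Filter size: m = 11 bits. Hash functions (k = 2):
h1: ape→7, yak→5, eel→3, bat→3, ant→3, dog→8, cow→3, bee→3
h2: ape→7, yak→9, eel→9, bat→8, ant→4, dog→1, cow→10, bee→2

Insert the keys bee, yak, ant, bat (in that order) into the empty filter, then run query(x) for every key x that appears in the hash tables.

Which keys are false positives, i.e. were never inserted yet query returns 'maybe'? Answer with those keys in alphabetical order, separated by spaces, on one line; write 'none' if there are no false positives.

Start: bits=00000000000
After insert 'bee': sets bits 2 3 -> bits=00110000000
After insert 'yak': sets bits 5 9 -> bits=00110100010
After insert 'ant': sets bits 3 4 -> bits=00111100010
After insert 'bat': sets bits 3 8 -> bits=00111100110
Not inserted: ape cow dog eel — query each against bits=00111100110:
query ape: checks bit7=0 (has a 0) -> no => not a false positive
query cow: checks bit3=1, bit10=0 (has a 0) -> no => not a false positive
query dog: checks bit1=0, bit8=1 (has a 0) -> no => not a false positive
query eel: checks bit3=1, bit9=1 (all 1) -> maybe => FALSE POSITIVE
False positives (alphabetical): eel

Answer: eel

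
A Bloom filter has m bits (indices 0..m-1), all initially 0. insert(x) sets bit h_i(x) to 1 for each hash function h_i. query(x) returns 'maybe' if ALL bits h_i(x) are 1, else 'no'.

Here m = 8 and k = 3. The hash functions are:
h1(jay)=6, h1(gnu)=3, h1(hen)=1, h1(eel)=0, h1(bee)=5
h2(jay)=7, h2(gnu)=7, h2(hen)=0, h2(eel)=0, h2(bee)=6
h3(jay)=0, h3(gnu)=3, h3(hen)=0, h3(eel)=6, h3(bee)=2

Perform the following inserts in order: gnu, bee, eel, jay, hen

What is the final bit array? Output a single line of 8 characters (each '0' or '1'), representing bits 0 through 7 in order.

Answer: 11110111

Derivation:
Start: bits=00000000
After insert 'gnu': sets bits 3 7 -> bits=00010001
After insert 'bee': sets bits 2 5 6 -> bits=00110111
After insert 'eel': sets bits 0 6 -> bits=10110111
After insert 'jay': sets bits 0 6 7 -> bits=10110111
After insert 'hen': sets bits 0 1 -> bits=11110111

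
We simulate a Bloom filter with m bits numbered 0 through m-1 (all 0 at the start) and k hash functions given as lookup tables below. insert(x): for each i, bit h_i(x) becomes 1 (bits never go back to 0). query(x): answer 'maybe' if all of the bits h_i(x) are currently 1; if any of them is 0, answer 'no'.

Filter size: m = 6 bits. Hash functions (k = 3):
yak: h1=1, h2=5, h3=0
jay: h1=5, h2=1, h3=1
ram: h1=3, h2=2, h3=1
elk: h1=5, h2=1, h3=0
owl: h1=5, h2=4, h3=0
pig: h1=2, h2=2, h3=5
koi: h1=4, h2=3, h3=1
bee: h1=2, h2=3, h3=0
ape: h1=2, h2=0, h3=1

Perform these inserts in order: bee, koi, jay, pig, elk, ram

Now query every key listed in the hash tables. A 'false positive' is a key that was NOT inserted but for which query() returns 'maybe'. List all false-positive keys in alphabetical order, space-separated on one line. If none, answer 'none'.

Start: bits=000000
After insert 'bee': sets bits 0 2 3 -> bits=101100
After insert 'koi': sets bits 1 3 4 -> bits=111110
After insert 'jay': sets bits 1 5 -> bits=111111
After insert 'pig': sets bits 2 5 -> bits=111111
After insert 'elk': sets bits 0 1 5 -> bits=111111
After insert 'ram': sets bits 1 2 3 -> bits=111111
Not inserted: ape owl yak — query each against bits=111111:
query ape: checks bit0=1, bit1=1, bit2=1 (all 1) -> maybe => FALSE POSITIVE
query owl: checks bit0=1, bit4=1, bit5=1 (all 1) -> maybe => FALSE POSITIVE
query yak: checks bit0=1, bit1=1, bit5=1 (all 1) -> maybe => FALSE POSITIVE
False positives (alphabetical): ape owl yak

Answer: ape owl yak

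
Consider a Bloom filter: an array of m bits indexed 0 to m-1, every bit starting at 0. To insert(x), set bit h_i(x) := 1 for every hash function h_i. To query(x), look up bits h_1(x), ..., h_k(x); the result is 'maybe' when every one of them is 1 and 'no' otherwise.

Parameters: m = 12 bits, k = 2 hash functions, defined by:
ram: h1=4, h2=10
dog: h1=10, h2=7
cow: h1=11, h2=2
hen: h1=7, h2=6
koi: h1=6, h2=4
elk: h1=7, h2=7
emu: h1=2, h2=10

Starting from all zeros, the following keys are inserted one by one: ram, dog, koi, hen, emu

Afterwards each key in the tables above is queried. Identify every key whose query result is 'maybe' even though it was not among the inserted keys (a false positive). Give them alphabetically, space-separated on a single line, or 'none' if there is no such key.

Answer: elk

Derivation:
Start: bits=000000000000
After insert 'ram': sets bits 4 10 -> bits=000010000010
After insert 'dog': sets bits 7 10 -> bits=000010010010
After insert 'koi': sets bits 4 6 -> bits=000010110010
After insert 'hen': sets bits 6 7 -> bits=000010110010
After insert 'emu': sets bits 2 10 -> bits=001010110010
Not inserted: cow elk — query each against bits=001010110010:
query cow: checks bit2=1, bit11=0 (has a 0) -> no => not a false positive
query elk: checks bit7=1 (all 1) -> maybe => FALSE POSITIVE
False positives (alphabetical): elk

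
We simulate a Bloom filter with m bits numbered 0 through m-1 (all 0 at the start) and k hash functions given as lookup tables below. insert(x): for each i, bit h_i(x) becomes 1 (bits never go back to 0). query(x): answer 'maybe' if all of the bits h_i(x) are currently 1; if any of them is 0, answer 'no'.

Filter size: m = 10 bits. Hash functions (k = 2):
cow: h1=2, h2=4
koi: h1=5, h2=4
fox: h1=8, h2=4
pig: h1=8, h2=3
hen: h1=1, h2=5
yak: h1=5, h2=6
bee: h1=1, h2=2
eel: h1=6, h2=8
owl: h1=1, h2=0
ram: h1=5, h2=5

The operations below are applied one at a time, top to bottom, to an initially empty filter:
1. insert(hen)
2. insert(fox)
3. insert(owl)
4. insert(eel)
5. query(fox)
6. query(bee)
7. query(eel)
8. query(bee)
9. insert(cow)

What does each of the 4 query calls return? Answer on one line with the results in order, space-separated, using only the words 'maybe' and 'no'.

Start: bits=0000000000
Op 1: insert hen -> sets bits 1 5 -> bits=0100010000
Op 2: insert fox -> sets bits 4 8 -> bits=0100110010
Op 3: insert owl -> sets bits 0 1 -> bits=1100110010
Op 4: insert eel -> sets bits 6 8 -> bits=1100111010
Op 5: query fox -> checks bit4=1, bit8=1 (all 1) -> maybe
Op 6: query bee -> checks bit1=1, bit2=0 (has a 0) -> no
Op 7: query eel -> checks bit6=1, bit8=1 (all 1) -> maybe
Op 8: query bee -> checks bit1=1, bit2=0 (has a 0) -> no
Op 9: insert cow -> sets bits 2 4 -> bits=1110111010
Query results in order: maybe no maybe no

Answer: maybe no maybe no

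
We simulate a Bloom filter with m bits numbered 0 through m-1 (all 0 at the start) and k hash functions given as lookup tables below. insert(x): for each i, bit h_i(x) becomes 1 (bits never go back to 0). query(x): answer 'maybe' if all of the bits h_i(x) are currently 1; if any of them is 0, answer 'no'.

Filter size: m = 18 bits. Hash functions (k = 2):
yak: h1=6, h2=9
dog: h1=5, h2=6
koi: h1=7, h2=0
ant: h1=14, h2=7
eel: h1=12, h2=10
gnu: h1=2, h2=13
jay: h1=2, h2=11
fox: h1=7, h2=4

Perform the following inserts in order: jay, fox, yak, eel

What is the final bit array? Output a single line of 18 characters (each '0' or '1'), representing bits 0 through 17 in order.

Start: bits=000000000000000000
After insert 'jay': sets bits 2 11 -> bits=001000000001000000
After insert 'fox': sets bits 4 7 -> bits=001010010001000000
After insert 'yak': sets bits 6 9 -> bits=001010110101000000
After insert 'eel': sets bits 10 12 -> bits=001010110111100000

Answer: 001010110111100000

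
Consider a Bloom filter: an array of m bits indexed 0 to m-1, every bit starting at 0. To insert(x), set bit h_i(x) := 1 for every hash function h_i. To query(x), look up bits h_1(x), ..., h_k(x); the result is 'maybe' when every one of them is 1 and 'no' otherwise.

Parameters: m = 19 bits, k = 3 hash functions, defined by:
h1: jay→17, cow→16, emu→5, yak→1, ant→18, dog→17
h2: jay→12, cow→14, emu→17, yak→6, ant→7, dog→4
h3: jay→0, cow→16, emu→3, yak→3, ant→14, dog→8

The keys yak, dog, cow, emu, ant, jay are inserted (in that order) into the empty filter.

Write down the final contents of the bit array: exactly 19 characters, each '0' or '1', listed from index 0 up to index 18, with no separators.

Answer: 1101111110001010111

Derivation:
Start: bits=0000000000000000000
After insert 'yak': sets bits 1 3 6 -> bits=0101001000000000000
After insert 'dog': sets bits 4 8 17 -> bits=0101101010000000010
After insert 'cow': sets bits 14 16 -> bits=0101101010000010110
After insert 'emu': sets bits 3 5 17 -> bits=0101111010000010110
After insert 'ant': sets bits 7 14 18 -> bits=0101111110000010111
After insert 'jay': sets bits 0 12 17 -> bits=1101111110001010111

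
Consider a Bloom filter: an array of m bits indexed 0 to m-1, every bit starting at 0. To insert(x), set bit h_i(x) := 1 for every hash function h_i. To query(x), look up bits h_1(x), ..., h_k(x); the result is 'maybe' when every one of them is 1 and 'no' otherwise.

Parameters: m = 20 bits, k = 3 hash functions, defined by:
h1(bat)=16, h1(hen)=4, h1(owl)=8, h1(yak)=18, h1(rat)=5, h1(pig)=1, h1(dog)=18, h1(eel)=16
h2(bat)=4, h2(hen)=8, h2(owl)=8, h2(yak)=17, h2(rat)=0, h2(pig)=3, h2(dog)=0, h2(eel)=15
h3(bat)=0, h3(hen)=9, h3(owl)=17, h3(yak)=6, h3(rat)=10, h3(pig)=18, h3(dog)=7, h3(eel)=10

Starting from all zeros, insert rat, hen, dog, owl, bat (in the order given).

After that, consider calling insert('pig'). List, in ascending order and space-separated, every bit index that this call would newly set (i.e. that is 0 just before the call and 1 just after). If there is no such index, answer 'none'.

Start: bits=00000000000000000000
After insert 'rat': sets bits 0 5 10 -> bits=10000100001000000000
After insert 'hen': sets bits 4 8 9 -> bits=10001100111000000000
After insert 'dog': sets bits 0 7 18 -> bits=10001101111000000010
After insert 'owl': sets bits 8 17 -> bits=10001101111000000110
After insert 'bat': sets bits 0 4 16 -> bits=10001101111000001110
insert 'pig' would touch bits 1 3 18; currently bit1=0, bit3=0, bit18=1
Bits that are 0 among those (would change 0->1): 1 3

Answer: 1 3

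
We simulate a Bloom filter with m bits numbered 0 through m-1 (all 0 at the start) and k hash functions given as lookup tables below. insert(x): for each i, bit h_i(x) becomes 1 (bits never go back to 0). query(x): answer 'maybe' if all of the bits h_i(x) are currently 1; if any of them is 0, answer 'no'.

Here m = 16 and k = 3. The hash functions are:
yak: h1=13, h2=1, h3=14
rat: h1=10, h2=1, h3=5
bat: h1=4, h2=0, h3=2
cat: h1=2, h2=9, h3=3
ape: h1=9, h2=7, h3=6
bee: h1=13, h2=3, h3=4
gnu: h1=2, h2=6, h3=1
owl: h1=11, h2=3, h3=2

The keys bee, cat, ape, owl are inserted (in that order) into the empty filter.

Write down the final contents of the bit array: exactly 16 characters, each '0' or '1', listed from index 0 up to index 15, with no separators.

Start: bits=0000000000000000
After insert 'bee': sets bits 3 4 13 -> bits=0001100000000100
After insert 'cat': sets bits 2 3 9 -> bits=0011100001000100
After insert 'ape': sets bits 6 7 9 -> bits=0011101101000100
After insert 'owl': sets bits 2 3 11 -> bits=0011101101010100

Answer: 0011101101010100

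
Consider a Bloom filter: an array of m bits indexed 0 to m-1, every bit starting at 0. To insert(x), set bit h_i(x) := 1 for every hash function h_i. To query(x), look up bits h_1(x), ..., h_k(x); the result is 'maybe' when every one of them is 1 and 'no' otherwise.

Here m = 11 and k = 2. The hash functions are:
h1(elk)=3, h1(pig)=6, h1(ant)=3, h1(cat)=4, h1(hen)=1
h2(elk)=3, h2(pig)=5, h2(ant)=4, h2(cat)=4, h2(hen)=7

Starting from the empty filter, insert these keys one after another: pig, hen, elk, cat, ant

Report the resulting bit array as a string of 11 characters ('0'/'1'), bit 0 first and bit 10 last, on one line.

Answer: 01011111000

Derivation:
Start: bits=00000000000
After insert 'pig': sets bits 5 6 -> bits=00000110000
After insert 'hen': sets bits 1 7 -> bits=01000111000
After insert 'elk': sets bits 3 -> bits=01010111000
After insert 'cat': sets bits 4 -> bits=01011111000
After insert 'ant': sets bits 3 4 -> bits=01011111000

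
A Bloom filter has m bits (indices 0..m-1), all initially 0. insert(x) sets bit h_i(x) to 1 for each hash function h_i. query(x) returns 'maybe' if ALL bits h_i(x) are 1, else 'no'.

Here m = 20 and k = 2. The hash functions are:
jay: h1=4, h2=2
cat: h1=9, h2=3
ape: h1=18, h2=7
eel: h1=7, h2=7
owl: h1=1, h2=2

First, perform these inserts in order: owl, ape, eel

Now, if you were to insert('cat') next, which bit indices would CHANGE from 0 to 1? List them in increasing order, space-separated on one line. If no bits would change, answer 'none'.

Answer: 3 9

Derivation:
Start: bits=00000000000000000000
After insert 'owl': sets bits 1 2 -> bits=01100000000000000000
After insert 'ape': sets bits 7 18 -> bits=01100001000000000010
After insert 'eel': sets bits 7 -> bits=01100001000000000010
insert 'cat' would touch bits 3 9; currently bit3=0, bit9=0
Bits that are 0 among those (would change 0->1): 3 9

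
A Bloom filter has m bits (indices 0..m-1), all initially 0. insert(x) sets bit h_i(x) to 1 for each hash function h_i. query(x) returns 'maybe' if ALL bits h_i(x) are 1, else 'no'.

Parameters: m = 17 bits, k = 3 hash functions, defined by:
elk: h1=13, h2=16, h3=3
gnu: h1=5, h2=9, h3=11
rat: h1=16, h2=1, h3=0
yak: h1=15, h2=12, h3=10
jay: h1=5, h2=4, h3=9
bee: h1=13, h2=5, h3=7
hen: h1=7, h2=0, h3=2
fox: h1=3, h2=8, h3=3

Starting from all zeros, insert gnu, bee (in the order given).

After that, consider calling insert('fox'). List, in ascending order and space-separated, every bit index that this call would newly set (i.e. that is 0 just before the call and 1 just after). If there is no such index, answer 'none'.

Start: bits=00000000000000000
After insert 'gnu': sets bits 5 9 11 -> bits=00000100010100000
After insert 'bee': sets bits 5 7 13 -> bits=00000101010101000
insert 'fox' would touch bits 3 8; currently bit3=0, bit8=0
Bits that are 0 among those (would change 0->1): 3 8

Answer: 3 8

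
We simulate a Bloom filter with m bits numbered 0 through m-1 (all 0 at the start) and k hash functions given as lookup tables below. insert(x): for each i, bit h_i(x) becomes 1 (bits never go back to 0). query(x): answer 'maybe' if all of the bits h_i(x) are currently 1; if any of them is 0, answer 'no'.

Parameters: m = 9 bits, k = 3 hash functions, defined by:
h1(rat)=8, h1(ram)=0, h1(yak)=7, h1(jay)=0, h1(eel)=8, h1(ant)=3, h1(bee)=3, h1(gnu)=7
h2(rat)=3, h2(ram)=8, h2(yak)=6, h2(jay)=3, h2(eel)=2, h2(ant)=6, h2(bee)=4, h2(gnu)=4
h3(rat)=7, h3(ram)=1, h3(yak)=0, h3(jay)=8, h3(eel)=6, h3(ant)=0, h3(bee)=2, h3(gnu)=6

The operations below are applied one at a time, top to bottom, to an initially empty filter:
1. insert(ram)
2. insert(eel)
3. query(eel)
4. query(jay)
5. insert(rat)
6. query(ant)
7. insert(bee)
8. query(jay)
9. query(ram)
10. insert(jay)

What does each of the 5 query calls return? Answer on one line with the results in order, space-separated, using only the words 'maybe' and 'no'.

Answer: maybe no maybe maybe maybe

Derivation:
Start: bits=000000000
Op 1: insert ram -> sets bits 0 1 8 -> bits=110000001
Op 2: insert eel -> sets bits 2 6 8 -> bits=111000101
Op 3: query eel -> checks bit2=1, bit6=1, bit8=1 (all 1) -> maybe
Op 4: query jay -> checks bit0=1, bit3=0, bit8=1 (has a 0) -> no
Op 5: insert rat -> sets bits 3 7 8 -> bits=111100111
Op 6: query ant -> checks bit0=1, bit3=1, bit6=1 (all 1) -> maybe
Op 7: insert bee -> sets bits 2 3 4 -> bits=111110111
Op 8: query jay -> checks bit0=1, bit3=1, bit8=1 (all 1) -> maybe
Op 9: query ram -> checks bit0=1, bit1=1, bit8=1 (all 1) -> maybe
Op 10: insert jay -> sets bits 0 3 8 -> bits=111110111
Query results in order: maybe no maybe maybe maybe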